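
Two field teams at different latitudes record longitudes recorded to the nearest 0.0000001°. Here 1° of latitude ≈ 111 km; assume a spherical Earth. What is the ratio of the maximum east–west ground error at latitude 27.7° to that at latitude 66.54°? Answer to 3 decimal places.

Rounding to 7 decimal places leaves the longitude within ±5e-08° of the true value.
At 27.7°: 5e-08° × 111000 × cos 27.7° = 5e-08 × 111000 × 0.8854 ≈ 0.0049139 m.
Error at 66.54° = 5e-08° × 111000 × cos 66.54° ≈ 0.00555 × 0.3981 = 0.0022095 m.
Ratio: 0.0049139 / 0.0022095 = cos 27.7° / cos 66.54° ≈ 2.2240.

2.224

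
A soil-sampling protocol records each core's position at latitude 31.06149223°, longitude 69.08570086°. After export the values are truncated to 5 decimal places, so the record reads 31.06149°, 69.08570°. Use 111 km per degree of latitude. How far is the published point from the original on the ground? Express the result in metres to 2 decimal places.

Δlat = 31.06149223 − 31.06149 = +0.00000223°; Δlon = 69.08570086 − 69.08570 = +0.00000086°.
N–S: 0.00000223° × 111000 m/° = 0.24753 m.
East–west at this latitude: 0.00000086° × 111000 × cos 31.0615° ≈ 0.00000086 × 95084.2 = 0.0817724 m.
Combined displacement = (0.24753² + 0.0817724²)^½ ≈ 0.260687 m.

0.26 metres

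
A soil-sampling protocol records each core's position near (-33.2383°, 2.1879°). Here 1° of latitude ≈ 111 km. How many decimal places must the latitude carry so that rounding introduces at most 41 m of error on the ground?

One degree of latitude covers 111000 m.
With N decimal places the half-ulp bound is 0.5·10⁻ᴺ°, or 0.5·10⁻ᴺ × 111000 m on the ground.
Setting 55500 × 10⁻ᴺ ≤ 41 gives 10ᴺ ≥ 1354, i.e. N ≥ 3.13.
So 4 decimal places suffice (5.55 m); 3 would allow up to 55.5 m.

4 decimal places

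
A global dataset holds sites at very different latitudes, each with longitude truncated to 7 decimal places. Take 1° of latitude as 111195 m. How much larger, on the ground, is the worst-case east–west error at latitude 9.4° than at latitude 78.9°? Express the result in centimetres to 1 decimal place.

0.9 centimetres

Truncating at 7 decimal places can drop up to a full unit in the last place, so the longitude may be off by as much as 1e-07°.
Error at 9.4° = 1e-07° × 111195 × cos 9.4° ≈ 0.011119 × 0.9866 = 0.01097 m.
At 78.9°: 1e-07° × 111195 × cos 78.9° = 1e-07 × 111195 × 0.1925 ≈ 0.0021407 m.
So the lower-latitude error exceeds the higher by 0.01097 − 0.0021407 = 0.0088294 m.
That is 0.00882944 m = 0.88294 cm.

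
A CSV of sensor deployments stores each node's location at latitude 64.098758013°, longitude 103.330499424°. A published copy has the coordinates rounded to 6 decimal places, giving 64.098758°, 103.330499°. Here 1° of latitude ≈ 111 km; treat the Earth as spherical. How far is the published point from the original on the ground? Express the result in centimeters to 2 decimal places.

The latitude changed by +0.000000013° and the longitude by +0.000000424°.
N–S: 0.000000013° × 111000 m/° = 0.001443 m.
E–W at 64.0988°: 0.000000424° × 111000 × cos 64.0988° = 0.000000424 × 111000 × 0.4368 ≈ 0.0205586 m.
Combined displacement = (0.001443² + 0.0205586²)^½ ≈ 0.0206091 m.
That is 0.0206091 m = 2.0609 cm.

2.06 centimeters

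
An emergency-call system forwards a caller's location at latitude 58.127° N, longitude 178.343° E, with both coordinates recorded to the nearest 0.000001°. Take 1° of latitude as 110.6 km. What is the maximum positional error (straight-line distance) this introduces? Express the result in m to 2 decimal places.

0.06 m

Rounding to 6 decimal places leaves each coordinate within ±5e-07° of the true value.
Latitude error → 5e-07 × 110600 = 0.0553 m along the meridian.
E–W at 58.127°: 5e-07° × 110600 × cos 58.127° = 5e-07 × 110600 × 0.5280 ≈ 0.0292005 m.
Combining orthogonally: (0.0553² + 0.0292005²)^½ ≈ 0.0625361 m.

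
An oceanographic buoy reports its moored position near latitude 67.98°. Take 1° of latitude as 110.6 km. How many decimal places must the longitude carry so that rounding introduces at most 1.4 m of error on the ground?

At 67.98° one degree of longitude covers 110600 × cos 67.98° ≈ 110600 × 0.3749 ≈ 41467.3 m.
With N decimal places the half-ulp bound is 0.5·10⁻ᴺ°, or 0.5·10⁻ᴺ × 41467.3 m on the ground.
Setting 20733.6 × 10⁻ᴺ ≤ 1.4 gives 10ᴺ ≥ 1.481e+04, i.e. N ≥ 4.17.
N = 4 would give 2.07 m (too coarse); N = 5 gives 0.207 m ≤ 1.4 m.

5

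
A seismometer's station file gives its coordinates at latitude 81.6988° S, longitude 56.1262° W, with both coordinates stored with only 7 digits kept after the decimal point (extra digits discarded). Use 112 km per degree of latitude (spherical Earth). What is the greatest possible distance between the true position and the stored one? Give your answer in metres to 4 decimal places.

Truncating at 7 decimal places can drop up to a full unit in the last place, so each coordinate may be off by as much as 1e-07°.
Latitude error → 1e-07 × 112000 = 0.0112 m along the meridian.
E–W at 81.6988°: 1e-07° × 112000 × cos 81.6988° = 1e-07 × 112000 × 0.1444 ≈ 0.00161702 m.
Combining orthogonally: (0.0112² + 0.00161702²)^½ ≈ 0.0113161 m.

0.0113 metres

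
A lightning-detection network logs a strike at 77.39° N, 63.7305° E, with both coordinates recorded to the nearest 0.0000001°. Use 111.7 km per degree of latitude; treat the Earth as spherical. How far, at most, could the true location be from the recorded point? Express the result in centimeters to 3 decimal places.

Rounding to 7 decimal places leaves each coordinate within ±5e-08° of the true value.
North–south component: 5e-08° × 111700 = 0.005585 m.
East–west component at 77.39°: 5e-08° × 111700 × cos 77.39° ≈ 5e-08 × 24385.6 ≈ 0.00121928 m.
Combining orthogonally: (0.005585² + 0.00121928²)^½ ≈ 0.00571654 m.
That is 0.00571654 m = 0.57165 cm.

0.572 centimeters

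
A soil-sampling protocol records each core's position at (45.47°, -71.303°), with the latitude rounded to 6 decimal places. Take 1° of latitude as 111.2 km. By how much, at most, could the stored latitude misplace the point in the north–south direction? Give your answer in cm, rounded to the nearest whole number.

6 cm

Rounding to 6 decimal places leaves the latitude within ±5e-07° of the true value.
So the N–S error is at most 5e-07 × 111200 = 0.0556 m.
That is 0.0556 m = 5.56 cm.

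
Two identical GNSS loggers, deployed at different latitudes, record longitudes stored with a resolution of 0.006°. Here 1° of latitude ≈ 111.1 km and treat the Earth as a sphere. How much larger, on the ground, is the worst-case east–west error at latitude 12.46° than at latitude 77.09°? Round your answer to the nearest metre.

251 metres

With a 0.006° grid the true value lies within half a step, ±0.006°/2 = ±0.003°, of the stored one.
Error at 12.46° = 0.003° × 111100 × cos 12.46° ≈ 333.3 × 0.9764 = 325.45 m.
Error at 77.09° = 0.003° × 111100 × cos 77.09° ≈ 333.3 × 0.2234 = 74.466 m.
Difference: 325.45 − 74.466 = 250.98 m.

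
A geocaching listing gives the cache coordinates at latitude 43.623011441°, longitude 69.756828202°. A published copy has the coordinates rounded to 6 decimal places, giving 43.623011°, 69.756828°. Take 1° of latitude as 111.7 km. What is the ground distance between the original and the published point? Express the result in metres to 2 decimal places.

0.05 metres

The latitude changed by +0.000000441° and the longitude by +0.000000202°.
North–south shift: 0.000000441 × 111700 = 0.0492597 m.
East–west at this latitude: 0.000000202° × 111700 × cos 43.623° ≈ 0.000000202 × 80859.1 = 0.0163335 m.
Combined displacement = (0.0492597² + 0.0163335²)^½ ≈ 0.051897 m.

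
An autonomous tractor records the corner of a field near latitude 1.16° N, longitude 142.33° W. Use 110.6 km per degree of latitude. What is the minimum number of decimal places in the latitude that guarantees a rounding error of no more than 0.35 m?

6 decimal places

One degree of latitude covers 110600 m.
Rounding to N decimal places gives at most 0.5 × 10⁻ᴺ degrees of error, i.e. 0.5 × 10⁻ᴺ × 110600 m.
Setting 55300 × 10⁻ᴺ ≤ 0.35 gives 10ᴺ ≥ 1.58e+05, i.e. N ≥ 5.20.
At 5 places the error can reach 0.553 m, but 6 places keeps it to 0.0553 m.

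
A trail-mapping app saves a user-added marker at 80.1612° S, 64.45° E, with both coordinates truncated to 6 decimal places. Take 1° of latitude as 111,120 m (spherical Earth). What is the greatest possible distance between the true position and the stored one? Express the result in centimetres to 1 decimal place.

Truncating at 6 decimal places can drop up to a full unit in the last place, so each coordinate may be off by as much as 1e-06°.
Latitude error → 1e-06 × 111120 = 0.11112 m along the meridian.
Longitude error → 1e-06 × 111120 × cos 80.1612° = 1e-06 × 111120 × 0.1709 ≈ 0.0189878 m.
The two errors are perpendicular, so the maximum displacement is √(0.11112² + 0.0189878²) ≈ 0.112731 m.
That is 0.112731 m = 11.273 cm.

11.3 centimetres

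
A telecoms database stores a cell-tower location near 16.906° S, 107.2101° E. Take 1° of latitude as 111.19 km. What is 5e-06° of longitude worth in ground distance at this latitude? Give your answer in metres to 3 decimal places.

5e-06° of longitude at 16.906° is 5e-06 × 111190 × cos 16.906° ≈ 5e-06 × 106385 = 0.531924 m.

0.532 metres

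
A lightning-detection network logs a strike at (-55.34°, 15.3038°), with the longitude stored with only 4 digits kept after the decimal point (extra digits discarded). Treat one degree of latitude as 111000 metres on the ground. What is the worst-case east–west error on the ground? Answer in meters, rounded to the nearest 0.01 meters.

Truncating at 4 decimal places can drop up to a full unit in the last place, so the longitude may be off by as much as 0.0001°.
One degree of longitude at 55.34° is 111000 × cos 55.34° ≈ 111000 × 0.5687 = 63126.3 m.
East–west error: 0.0001° × 63126.3 m/° ≈ 6.31263 m.

6.31 meters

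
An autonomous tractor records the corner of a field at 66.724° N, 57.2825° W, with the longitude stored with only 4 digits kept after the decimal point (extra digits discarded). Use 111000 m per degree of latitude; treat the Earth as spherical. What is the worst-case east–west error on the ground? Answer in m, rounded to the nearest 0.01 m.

4.39 m

Truncating at 4 decimal places can drop up to a full unit in the last place, so the longitude may be off by as much as 0.0001°.
Parallels shrink by cos φ, so at 66.724° a degree of longitude is 111000 × 0.3952 ≈ 43862.8 m.
East–west error: 0.0001° × 43862.8 m/° ≈ 4.38628 m.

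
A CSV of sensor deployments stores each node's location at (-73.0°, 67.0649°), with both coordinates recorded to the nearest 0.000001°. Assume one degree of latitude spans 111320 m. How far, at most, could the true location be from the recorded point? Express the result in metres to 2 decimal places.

Rounding to 6 decimal places leaves each coordinate within ±5e-07° of the true value.
N–S: 5e-07° × 111320 m/° = 0.05566 m.
East–west component at 73°: 5e-07° × 111320 × cos 73° ≈ 5e-07 × 32546.8 ≈ 0.0162734 m.
Combining orthogonally: (0.05566² + 0.0162734²)^½ ≈ 0.0579902 m.

0.06 metres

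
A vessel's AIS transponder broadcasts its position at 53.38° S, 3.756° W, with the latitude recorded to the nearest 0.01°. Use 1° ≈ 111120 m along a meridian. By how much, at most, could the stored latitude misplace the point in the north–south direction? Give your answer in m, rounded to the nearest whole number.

556 m

Rounding to 2 decimal places leaves the latitude within ±0.005° of the true value.
North–south distance: 0.005° × 111120 m/° = 555.6 m.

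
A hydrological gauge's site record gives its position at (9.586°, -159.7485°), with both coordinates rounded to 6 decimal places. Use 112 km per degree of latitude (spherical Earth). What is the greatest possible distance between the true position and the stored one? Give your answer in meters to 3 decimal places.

Rounding to 6 decimal places leaves each coordinate within ±5e-07° of the true value.
Latitude error → 5e-07 × 112000 = 0.056 m along the meridian.
Longitude error → 5e-07 × 112000 × cos 9.586° = 5e-07 × 112000 × 0.9860 ≈ 0.0552181 m.
Combining orthogonally: (0.056² + 0.0552181²)^½ ≈ 0.078645 m.

0.079 meters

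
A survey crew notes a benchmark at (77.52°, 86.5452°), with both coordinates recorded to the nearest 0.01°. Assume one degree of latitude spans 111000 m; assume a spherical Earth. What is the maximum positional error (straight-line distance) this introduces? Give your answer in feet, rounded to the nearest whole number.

1863 feet

Rounding to 2 decimal places leaves each coordinate within ±0.005° of the true value.
N–S: 0.005° × 111000 m/° = 555 m.
Longitude error → 0.005 × 111000 × cos 77.52° = 0.005 × 111000 × 0.2161 ≈ 119.935 m.
Worst case both components are at the extreme and orthogonal: √(555² + 119.935²) ≈ 567.811 m.
Converting: 567.811 m × 3.2808 ft/m ≈ 1862.9 ft.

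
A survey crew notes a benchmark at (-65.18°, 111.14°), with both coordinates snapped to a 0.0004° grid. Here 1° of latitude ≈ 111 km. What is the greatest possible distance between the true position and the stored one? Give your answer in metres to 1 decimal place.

With a 0.0004° grid the true value lies within half a step, ±0.0004°/2 = ±0.0002°, of the stored one.
N–S: 0.0002° × 111000 m/° = 22.2 m.
Longitude error → 0.0002 × 111000 × cos 65.18° = 0.0002 × 111000 × 0.4198 ≈ 9.31887 m.
The two errors are perpendicular, so the maximum displacement is √(22.2² + 9.31887²) ≈ 24.0766 m.

24.1 metres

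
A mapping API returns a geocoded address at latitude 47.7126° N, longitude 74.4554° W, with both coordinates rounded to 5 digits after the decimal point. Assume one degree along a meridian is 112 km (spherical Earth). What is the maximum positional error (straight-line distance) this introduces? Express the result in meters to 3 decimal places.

0.675 meters

Rounding to 5 decimal places leaves each coordinate within ±5e-06° of the true value.
N–S: 5e-06° × 112000 m/° = 0.56 m.
East–west component at 47.7126°: 5e-06° × 112000 × cos 47.7126° ≈ 5e-06 × 75359.2 ≈ 0.376796 m.
The two errors are perpendicular, so the maximum displacement is √(0.56² + 0.376796²) ≈ 0.674963 m.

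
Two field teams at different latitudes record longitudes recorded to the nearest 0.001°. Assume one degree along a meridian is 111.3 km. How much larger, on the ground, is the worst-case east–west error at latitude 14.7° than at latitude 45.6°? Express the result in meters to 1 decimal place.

14.9 meters

Rounding to 3 decimal places leaves the longitude within ±0.0005° of the true value.
Error at 14.7° = 0.0005° × 111300 × cos 14.7° ≈ 55.65 × 0.9673 = 53.828 m.
At 45.6°: 0.0005° × 111300 × cos 45.6° = 0.0005 × 111300 × 0.6997 ≈ 38.936 m.
Difference: 53.828 − 38.936 = 14.892 m.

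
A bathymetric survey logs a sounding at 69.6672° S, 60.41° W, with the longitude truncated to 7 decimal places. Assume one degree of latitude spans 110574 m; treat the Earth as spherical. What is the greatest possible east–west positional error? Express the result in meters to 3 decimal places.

Truncating at 7 decimal places can drop up to a full unit in the last place, so the longitude may be off by as much as 1e-07°.
One degree of longitude at 69.6672° is 110574 × cos 69.6672° ≈ 110574 × 0.3475 = 38421.4 m.
Maximum E–W displacement: 1e-07 × 38421.4 = 0.00384214 m.

0.004 meters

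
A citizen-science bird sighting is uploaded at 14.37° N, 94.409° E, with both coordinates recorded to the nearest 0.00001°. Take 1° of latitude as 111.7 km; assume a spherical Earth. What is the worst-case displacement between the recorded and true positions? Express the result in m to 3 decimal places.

0.778 m

Rounding to 5 decimal places leaves each coordinate within ±5e-06° of the true value.
North–south component: 5e-06° × 111700 = 0.5585 m.
Longitude error → 5e-06 × 111700 × cos 14.37° = 5e-06 × 111700 × 0.9687 ≈ 0.541026 m.
The two errors are perpendicular, so the maximum displacement is √(0.5585² + 0.541026²) ≈ 0.777581 m.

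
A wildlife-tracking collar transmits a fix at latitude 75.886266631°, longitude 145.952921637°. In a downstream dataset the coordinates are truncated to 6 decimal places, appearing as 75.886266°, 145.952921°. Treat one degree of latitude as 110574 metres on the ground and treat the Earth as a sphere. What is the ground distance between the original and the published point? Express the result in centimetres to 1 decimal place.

The latitude changed by +0.000000631° and the longitude by +0.000000637°.
N–S: 0.000000631° × 110574 m/° = 0.0697722 m.
E–W at 75.8863°: 0.000000637° × 110574 × cos 75.8863° = 0.000000637 × 110574 × 0.2438 ≈ 0.0171756 m.
Distance: √(0.0697722² + 0.0171756²) ≈ 0.0718551 m.
That is 0.0718551 m = 7.1855 cm.

7.2 centimetres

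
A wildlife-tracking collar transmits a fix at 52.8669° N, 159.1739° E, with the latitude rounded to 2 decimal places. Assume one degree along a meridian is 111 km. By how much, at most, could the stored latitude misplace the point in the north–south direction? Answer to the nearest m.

555 m

Rounding to 2 decimal places leaves the latitude within ±0.005° of the true value.
So the N–S error is at most 0.005 × 111000 = 555 m.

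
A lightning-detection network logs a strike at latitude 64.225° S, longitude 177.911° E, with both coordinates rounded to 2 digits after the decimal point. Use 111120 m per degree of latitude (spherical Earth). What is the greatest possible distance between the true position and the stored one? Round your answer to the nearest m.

Rounding to 2 decimal places leaves each coordinate within ±0.005° of the true value.
Latitude error → 0.005 × 111120 = 555.6 m along the meridian.
Longitude error → 0.005 × 111120 × cos 64.225° = 0.005 × 111120 × 0.4348 ≈ 241.596 m.
Worst case both components are at the extreme and orthogonal: √(555.6² + 241.596²) ≈ 605.855 m.

606 m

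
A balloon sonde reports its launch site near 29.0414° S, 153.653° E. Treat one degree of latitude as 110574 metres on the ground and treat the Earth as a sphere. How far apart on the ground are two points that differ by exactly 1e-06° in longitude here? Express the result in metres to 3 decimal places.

At 29.0414° a degree of longitude is 110574 × cos 29.0414° ≈ 96671.4 m, so 1e-06° corresponds to 0.0966714 m.

0.097 metres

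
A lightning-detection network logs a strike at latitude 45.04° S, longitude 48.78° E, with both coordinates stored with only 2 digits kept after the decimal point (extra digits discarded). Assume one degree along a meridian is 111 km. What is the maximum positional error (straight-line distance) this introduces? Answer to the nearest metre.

1359 metres

Truncating at 2 decimal places can drop up to a full unit in the last place, so each coordinate may be off by as much as 0.01°.
Latitude error → 0.01 × 111000 = 1110 m along the meridian.
Longitude error → 0.01 × 111000 × cos 45.04° = 0.01 × 111000 × 0.7066 ≈ 784.34 m.
The two errors are perpendicular, so the maximum displacement is √(1110² + 784.34²) ≈ 1359.15 m.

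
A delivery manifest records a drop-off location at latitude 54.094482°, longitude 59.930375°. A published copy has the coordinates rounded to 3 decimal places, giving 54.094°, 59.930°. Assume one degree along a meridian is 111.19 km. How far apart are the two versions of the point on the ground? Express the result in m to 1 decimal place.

58.9 m

The latitude changed by +0.000482° and the longitude by +0.000375°.
North–south shift: 0.000482 × 111190 = 53.5936 m.
East–west at this latitude: 0.000375° × 111190 × cos 54.094° ≈ 0.000375 × 65208.2 = 24.4531 m.
Hypotenuse of the two orthogonal shifts: √(53.5936² + 24.4531²) = 58.9086 m.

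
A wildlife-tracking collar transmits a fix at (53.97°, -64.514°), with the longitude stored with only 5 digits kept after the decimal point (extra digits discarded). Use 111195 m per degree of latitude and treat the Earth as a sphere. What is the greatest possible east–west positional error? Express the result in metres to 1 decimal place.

0.7 metres

Truncating at 5 decimal places can drop up to a full unit in the last place, so the longitude may be off by as much as 1e-05°.
One degree of longitude at 53.97° is 111195 × cos 53.97° ≈ 111195 × 0.5882 = 65405.9 m.
So at most 1e-05° × 65405.9 ≈ 0.654059 m east–west.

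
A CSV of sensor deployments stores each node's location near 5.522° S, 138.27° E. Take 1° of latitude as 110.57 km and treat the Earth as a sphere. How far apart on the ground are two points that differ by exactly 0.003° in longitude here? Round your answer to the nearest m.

0.003° of longitude at 5.522° is 0.003 × 110570 × cos 5.522° ≈ 0.003 × 110057 = 330.171 m.

330 m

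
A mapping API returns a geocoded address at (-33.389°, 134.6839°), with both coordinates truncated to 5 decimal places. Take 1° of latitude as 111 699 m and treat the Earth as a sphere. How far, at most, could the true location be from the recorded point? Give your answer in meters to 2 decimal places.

1.46 meters

Truncating at 5 decimal places can drop up to a full unit in the last place, so each coordinate may be off by as much as 1e-05°.
N–S: 1e-05° × 111699 m/° = 1.11699 m.
E–W at 33.389°: 1e-05° × 111699 × cos 33.389° = 1e-05 × 111699 × 0.8350 ≈ 0.932635 m.
Worst case both components are at the extreme and orthogonal: √(1.11699² + 0.932635²) ≈ 1.45515 m.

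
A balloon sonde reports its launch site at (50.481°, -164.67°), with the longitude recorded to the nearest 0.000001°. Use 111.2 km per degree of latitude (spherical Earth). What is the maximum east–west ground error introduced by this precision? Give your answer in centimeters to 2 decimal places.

3.54 centimeters

Rounding to 6 decimal places leaves the longitude within ±5e-07° of the true value.
Parallels shrink by cos φ, so at 50.481° a degree of longitude is 111200 × 0.6363 ≈ 70760.3 m.
Maximum E–W displacement: 5e-07 × 70760.3 = 0.0353802 m.
That is 0.0353802 m = 3.538 cm.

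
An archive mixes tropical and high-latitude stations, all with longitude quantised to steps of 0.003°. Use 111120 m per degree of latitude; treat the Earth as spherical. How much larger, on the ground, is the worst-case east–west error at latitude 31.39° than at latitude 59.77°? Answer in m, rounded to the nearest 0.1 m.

With a 0.003° grid the true value lies within half a step, ±0.003°/2 = ±0.0015°, of the stored one.
At 31.39°: 0.0015° × 111120 × cos 31.39° = 0.0015 × 111120 × 0.8536 ≈ 142.29 m.
At 59.77°: 0.0015° × 111120 × cos 59.77° = 0.0015 × 111120 × 0.5035 ≈ 83.919 m.
Difference: 142.29 − 83.919 = 58.366 m.

58.4 m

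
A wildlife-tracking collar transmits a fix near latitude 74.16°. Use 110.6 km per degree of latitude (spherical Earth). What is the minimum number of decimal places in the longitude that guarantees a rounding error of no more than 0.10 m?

6 decimal places

At 74.16° one degree of longitude covers 110600 × cos 74.16° ≈ 110600 × 0.2730 ≈ 30188.5 m.
Rounding to N decimal places gives at most 0.5 × 10⁻ᴺ degrees of error, i.e. 0.5 × 10⁻ᴺ × 30188.5 m.
Setting 15094.2 × 10⁻ᴺ ≤ 0.10 gives 10ᴺ ≥ 1.509e+05, i.e. N ≥ 5.18.
N = 5 would give 0.151 m (too coarse); N = 6 gives 0.0151 m ≤ 0.10 m.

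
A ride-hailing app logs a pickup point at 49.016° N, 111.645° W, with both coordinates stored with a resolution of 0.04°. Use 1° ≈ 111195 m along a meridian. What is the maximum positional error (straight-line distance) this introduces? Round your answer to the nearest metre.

With a 0.04° grid the true value lies within half a step, ±0.04°/2 = ±0.02°, of the stored one.
Latitude error → 0.02 × 111195 = 2223.9 m along the meridian.
Longitude error → 0.02 × 111195 × cos 49.016° = 0.02 × 111195 × 0.6558 ≈ 1458.54 m.
Worst case both components are at the extreme and orthogonal: √(2223.9² + 1458.54²) ≈ 2659.52 m.

2660 metres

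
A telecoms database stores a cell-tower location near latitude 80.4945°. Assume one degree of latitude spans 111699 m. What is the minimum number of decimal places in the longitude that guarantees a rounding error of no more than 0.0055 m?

At 80.4945° one degree of longitude covers 111699 × cos 80.4945° ≈ 111699 × 0.1651 ≈ 18446.2 m.
N decimal places → at most half a unit in the last place, 0.5 × 10⁻ᴺ° = 18446.2/2 × 10⁻ᴺ m.
Need 0.5 × 18446.2 × 10⁻ᴺ ≤ 0.0055 → 10⁻ᴺ ≤ 5.963e-07, so N ≥ 6.22.
So 7 decimal places suffice (0.000922 m); 6 would allow up to 0.00922 m.

7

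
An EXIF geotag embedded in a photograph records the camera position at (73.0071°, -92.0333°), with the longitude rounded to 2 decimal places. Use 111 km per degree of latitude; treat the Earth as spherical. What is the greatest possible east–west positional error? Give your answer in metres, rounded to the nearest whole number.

Rounding to 2 decimal places leaves the longitude within ±0.005° of the true value.
At latitude 73.0071° a degree of longitude spans 111000 m × cos 73.0071° = 111000 × 0.2923 ≈ 32440.1 m.
East–west error: 0.005° × 32440.1 m/° ≈ 162.201 m.

162 metres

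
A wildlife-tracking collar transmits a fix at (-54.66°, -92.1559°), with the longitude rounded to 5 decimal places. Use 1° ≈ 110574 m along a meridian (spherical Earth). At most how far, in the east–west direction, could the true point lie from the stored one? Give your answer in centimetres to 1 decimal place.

Rounding to 5 decimal places leaves the longitude within ±5e-06° of the true value.
At latitude 54.66° a degree of longitude spans 110574 m × cos 54.66° = 110574 × 0.5784 ≈ 63959 m.
East–west error: 5e-06° × 63959 m/° ≈ 0.319795 m.
That is 0.319795 m = 31.98 cm.

32.0 centimetres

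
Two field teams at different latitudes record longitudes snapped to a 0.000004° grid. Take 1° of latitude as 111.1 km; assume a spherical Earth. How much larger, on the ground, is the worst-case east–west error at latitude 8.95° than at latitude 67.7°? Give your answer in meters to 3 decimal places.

0.135 meters

With a 0.000004° grid the true value lies within half a step, ±0.000004°/2 = ±2e-06°, of the stored one.
At 8.95°: 2e-06° × 111100 × cos 8.95° = 2e-06 × 111100 × 0.9878 ≈ 0.21949 m.
Error at 67.7° = 2e-06° × 111100 × cos 67.7° ≈ 0.2222 × 0.3795 = 0.084315 m.
So the lower-latitude error exceeds the higher by 0.21949 − 0.084315 = 0.13518 m.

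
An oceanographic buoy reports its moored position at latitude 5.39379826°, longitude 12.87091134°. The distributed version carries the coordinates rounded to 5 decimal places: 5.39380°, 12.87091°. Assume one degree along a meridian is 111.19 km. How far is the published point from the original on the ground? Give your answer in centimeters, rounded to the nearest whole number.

The latitude changed by -0.00000174° and the longitude by +0.00000134°.
North–south shift: -0.00000174 × 111190 = -0.193471 m.
E–W at 5.3938°: 0.00000134° × 111190 × cos 5.3938° = 0.00000134 × 111190 × 0.9956 ≈ 0.148335 m.
Combined displacement = (0.193471² + 0.148335²)^½ ≈ 0.243791 m.
That is 0.243791 m = 24.379 cm.

24 centimeters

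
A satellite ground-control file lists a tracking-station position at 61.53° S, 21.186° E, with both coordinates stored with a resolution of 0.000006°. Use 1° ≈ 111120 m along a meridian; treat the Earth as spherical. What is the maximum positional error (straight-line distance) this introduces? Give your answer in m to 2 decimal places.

With a 0.000006° grid the true value lies within half a step, ±0.000006°/2 = ±3e-06°, of the stored one.
Latitude error → 3e-06 × 111120 = 0.33336 m along the meridian.
E–W at 61.53°: 3e-06° × 111120 × cos 61.53° = 3e-06 × 111120 × 0.4767 ≈ 0.158912 m.
Worst case both components are at the extreme and orthogonal: √(0.33336² + 0.158912²) ≈ 0.369299 m.

0.37 m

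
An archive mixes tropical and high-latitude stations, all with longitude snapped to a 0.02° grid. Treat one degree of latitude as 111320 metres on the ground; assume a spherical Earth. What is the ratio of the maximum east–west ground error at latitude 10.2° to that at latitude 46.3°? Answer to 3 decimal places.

1.425

With a 0.02° grid the true value lies within half a step, ±0.02°/2 = ±0.01°, of the stored one.
Error at 10.2° = 0.01° × 111320 × cos 10.2° ≈ 1113.2 × 0.9842 = 1095.6 m.
At 46.3°: 0.01° × 111320 × cos 46.3° = 0.01 × 111320 × 0.6909 ≈ 769.09 m.
Ratio: 1095.6 / 769.09 = cos 10.2° / cos 46.3° ≈ 1.4245.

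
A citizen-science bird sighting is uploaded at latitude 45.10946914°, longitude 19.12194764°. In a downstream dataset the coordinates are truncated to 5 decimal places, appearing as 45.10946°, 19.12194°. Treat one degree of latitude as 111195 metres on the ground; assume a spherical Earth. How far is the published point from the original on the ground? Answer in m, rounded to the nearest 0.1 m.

1.2 m

Δlat = 45.10946914 − 45.10946 = +0.00000914°; Δlon = 19.12194764 − 19.12194 = +0.00000764°.
North–south shift: 0.00000914 × 111195 = 1.01632 m.
E–W at 45.1095°: 0.00000764° × 111195 × cos 45.1095° = 0.00000764 × 111195 × 0.7058 ≈ 0.59956 m.
Distance: √(1.01632² + 0.59956²) ≈ 1.17999 m.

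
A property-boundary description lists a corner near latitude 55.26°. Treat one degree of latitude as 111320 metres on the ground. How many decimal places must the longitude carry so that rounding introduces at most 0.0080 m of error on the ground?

7

At 55.26° one degree of longitude covers 111320 × cos 55.26° ≈ 111320 × 0.5699 ≈ 63436.1 m.
N decimal places → at most half a unit in the last place, 0.5 × 10⁻ᴺ° = 63436.1/2 × 10⁻ᴺ m.
Need 0.5 × 63436.1 × 10⁻ᴺ ≤ 0.0080 → 10⁻ᴺ ≤ 2.522e-07, so N ≥ 6.60.
N = 6 would give 0.0317 m (too coarse); N = 7 gives 0.00317 m ≤ 0.0080 m.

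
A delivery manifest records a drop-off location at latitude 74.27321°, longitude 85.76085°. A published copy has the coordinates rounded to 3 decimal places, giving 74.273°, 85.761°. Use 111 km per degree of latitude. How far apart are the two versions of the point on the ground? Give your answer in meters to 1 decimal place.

23.7 meters

The latitude changed by +0.00021° and the longitude by -0.00015°.
N–S: 0.00021° × 111000 m/° = 23.31 m.
East–west at this latitude: -0.00015° × 111000 × cos 74.273° ≈ -0.00015 × 30087 = -4.51305 m.
Hypotenuse of the two orthogonal shifts: √(23.31² + 4.51305²) = 23.7429 m.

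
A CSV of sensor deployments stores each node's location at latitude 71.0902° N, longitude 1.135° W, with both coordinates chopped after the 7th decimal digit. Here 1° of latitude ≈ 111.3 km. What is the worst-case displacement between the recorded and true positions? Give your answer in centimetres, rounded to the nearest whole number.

Truncating at 7 decimal places can drop up to a full unit in the last place, so each coordinate may be off by as much as 1e-07°.
N–S: 1e-07° × 111300 m/° = 0.01113 m.
East–west component at 71.0902°: 1e-07° × 111300 × cos 71.0902° ≈ 1e-07 × 36070 ≈ 0.003607 m.
The two errors are perpendicular, so the maximum displacement is √(0.01113² + 0.003607²) ≈ 0.0116999 m.
That is 0.0116999 m = 1.17 cm.

1 centimetres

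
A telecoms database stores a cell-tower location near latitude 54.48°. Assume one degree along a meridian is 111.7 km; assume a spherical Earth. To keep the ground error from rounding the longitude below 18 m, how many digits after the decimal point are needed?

4 decimal places

At 54.48° one degree of longitude covers 111700 × cos 54.48° ≈ 111700 × 0.5810 ≈ 64896.3 m.
Rounding to N decimal places gives at most 0.5 × 10⁻ᴺ degrees of error, i.e. 0.5 × 10⁻ᴺ × 64896.3 m.
Setting 32448.1 × 10⁻ᴺ ≤ 18 gives 10ᴺ ≥ 1803, i.e. N ≥ 3.26.
At 3 places the error can reach 32.4 m, but 4 places keeps it to 3.24 m.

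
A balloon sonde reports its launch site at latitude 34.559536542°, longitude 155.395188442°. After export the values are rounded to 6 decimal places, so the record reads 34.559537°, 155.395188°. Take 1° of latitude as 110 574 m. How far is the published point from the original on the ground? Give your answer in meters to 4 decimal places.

0.0647 meters

Δlat = 34.559536542 − 34.559537 = -0.000000458°; Δlon = 155.395188442 − 155.395188 = +0.000000442°.
North–south shift: -0.000000458 × 110574 = -0.0506429 m.
East–west at this latitude: 0.000000442° × 110574 × cos 34.5595° ≈ 0.000000442 × 91061.8 = 0.0402493 m.
Combined displacement = (0.0506429² + 0.0402493²)^½ ≈ 0.0646893 m.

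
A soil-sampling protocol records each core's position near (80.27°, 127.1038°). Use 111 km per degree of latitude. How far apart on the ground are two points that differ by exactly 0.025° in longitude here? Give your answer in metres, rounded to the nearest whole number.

469 metres

One degree of longitude here spans 111000 × cos 80.27° = 111000 × 0.1690 ≈ 18759.6 m; 0.025° of that is 468.99 m.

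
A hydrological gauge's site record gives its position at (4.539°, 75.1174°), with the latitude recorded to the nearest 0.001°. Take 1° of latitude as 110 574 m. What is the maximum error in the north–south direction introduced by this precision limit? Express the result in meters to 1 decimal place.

55.3 meters

Rounding to 3 decimal places leaves the latitude within ±0.0005° of the true value.
So the N–S error is at most 0.0005 × 110574 = 55.287 m.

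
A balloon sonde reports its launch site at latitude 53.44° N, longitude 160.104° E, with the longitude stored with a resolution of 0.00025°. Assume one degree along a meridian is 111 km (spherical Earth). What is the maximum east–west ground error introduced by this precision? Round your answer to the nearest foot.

With a 0.00025° grid the true value lies within half a step, ±0.00025°/2 = ±0.000125°, of the stored one.
At latitude 53.44° a degree of longitude spans 111000 m × cos 53.44° = 111000 × 0.5957 ≈ 66118.7 m.
East–west error: 0.000125° × 66118.7 m/° ≈ 8.26484 m.
In feet: 8.26484 m ÷ 0.3048 ≈ 27.116 ft.

27 feet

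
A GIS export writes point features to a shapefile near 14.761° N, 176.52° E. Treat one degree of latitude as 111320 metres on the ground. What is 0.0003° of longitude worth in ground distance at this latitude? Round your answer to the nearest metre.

32 metres

One degree of longitude here spans 111320 × cos 14.761° = 111320 × 0.9670 ≈ 107646 m; 0.0003° of that is 32.2938 m.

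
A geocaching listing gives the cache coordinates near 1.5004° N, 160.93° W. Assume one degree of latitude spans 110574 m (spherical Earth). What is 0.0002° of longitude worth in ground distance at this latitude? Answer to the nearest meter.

22 meters

0.0002° of longitude at 1.5004° is 0.0002 × 110574 × cos 1.5004° ≈ 0.0002 × 110536 = 22.1072 m.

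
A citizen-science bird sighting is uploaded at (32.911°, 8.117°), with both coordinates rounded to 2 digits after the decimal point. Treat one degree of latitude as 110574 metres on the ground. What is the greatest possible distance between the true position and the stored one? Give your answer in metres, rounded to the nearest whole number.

722 metres

Rounding to 2 decimal places leaves each coordinate within ±0.005° of the true value.
Latitude error → 0.005 × 110574 = 552.87 m along the meridian.
Longitude error → 0.005 × 110574 × cos 32.911° = 0.005 × 110574 × 0.8395 ≈ 464.143 m.
Combining orthogonally: (552.87² + 464.143²)^½ ≈ 721.868 m.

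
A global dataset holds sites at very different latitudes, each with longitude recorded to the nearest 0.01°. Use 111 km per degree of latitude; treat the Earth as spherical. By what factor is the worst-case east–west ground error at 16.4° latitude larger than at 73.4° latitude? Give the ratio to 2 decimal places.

Rounding to 2 decimal places leaves the longitude within ±0.005° of the true value.
Error at 16.4° = 0.005° × 111000 × cos 16.4° ≈ 555 × 0.9593 = 532.42 m.
At 73.4°: 0.005° × 111000 × cos 73.4° = 0.005 × 111000 × 0.2857 ≈ 158.56 m.
Ratio: 532.42 / 158.56 = cos 16.4° / cos 73.4° ≈ 3.3579.

3.36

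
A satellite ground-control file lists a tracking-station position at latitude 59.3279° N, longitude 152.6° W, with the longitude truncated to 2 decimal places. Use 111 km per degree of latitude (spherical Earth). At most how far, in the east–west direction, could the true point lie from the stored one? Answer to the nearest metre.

566 metres

Truncating at 2 decimal places can drop up to a full unit in the last place, so the longitude may be off by as much as 0.01°.
One degree of longitude at 59.3279° is 111000 × cos 59.3279° ≈ 111000 × 0.5101 = 56623.8 m.
So at most 0.01° × 56623.8 ≈ 566.238 m east–west.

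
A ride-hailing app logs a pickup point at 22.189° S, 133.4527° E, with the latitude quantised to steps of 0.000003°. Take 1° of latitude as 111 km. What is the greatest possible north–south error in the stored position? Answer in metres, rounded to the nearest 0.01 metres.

0.17 metres

With a 0.000003° grid the true value lies within half a step, ±0.000003°/2 = ±1.5e-06°, of the stored one.
North–south distance: 1.5e-06° × 111000 m/° = 0.1665 m.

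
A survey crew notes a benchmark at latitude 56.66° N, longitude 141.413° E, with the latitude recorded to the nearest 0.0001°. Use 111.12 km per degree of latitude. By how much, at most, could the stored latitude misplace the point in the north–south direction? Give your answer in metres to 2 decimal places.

5.56 metres

Rounding to 4 decimal places leaves the latitude within ±5e-05° of the true value.
So the N–S error is at most 5e-05 × 111120 = 5.556 m.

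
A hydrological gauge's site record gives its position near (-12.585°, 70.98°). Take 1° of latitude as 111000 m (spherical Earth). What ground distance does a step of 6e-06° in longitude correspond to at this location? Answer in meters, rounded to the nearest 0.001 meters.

0.650 meters

One degree of longitude here spans 111000 × cos 12.585° = 111000 × 0.9760 ≈ 108333 m; 6e-06° of that is 0.649999 m.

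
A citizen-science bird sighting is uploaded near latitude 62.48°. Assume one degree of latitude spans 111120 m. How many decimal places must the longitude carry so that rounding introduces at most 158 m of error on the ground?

3

At 62.48° one degree of longitude covers 111120 × cos 62.48° ≈ 111120 × 0.4621 ≈ 51343.9 m.
N decimal places → at most half a unit in the last place, 0.5 × 10⁻ᴺ° = 51343.9/2 × 10⁻ᴺ m.
Need 0.5 × 51343.9 × 10⁻ᴺ ≤ 158 → 10⁻ᴺ ≤ 6.155e-03, so N ≥ 2.21.
At 2 places the error can reach 257 m, but 3 places keeps it to 25.7 m.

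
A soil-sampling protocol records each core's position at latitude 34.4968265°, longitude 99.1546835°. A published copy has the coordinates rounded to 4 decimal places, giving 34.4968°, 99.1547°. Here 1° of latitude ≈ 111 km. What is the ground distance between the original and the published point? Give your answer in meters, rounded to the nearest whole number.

The latitude changed by +0.0000265° and the longitude by -0.0000165°.
North–south shift: 0.0000265 × 111000 = 2.9415 m.
E–W at 34.4968°: -0.0000165° × 111000 × cos 34.4968° = -0.0000165 × 111000 × 0.8242 ≈ -1.50945 m.
Combined displacement = (2.9415² + 1.50945²)^½ ≈ 3.30618 m.

3 meters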